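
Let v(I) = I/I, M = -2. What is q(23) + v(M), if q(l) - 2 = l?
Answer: 26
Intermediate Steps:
v(I) = 1
q(l) = 2 + l
q(23) + v(M) = (2 + 23) + 1 = 25 + 1 = 26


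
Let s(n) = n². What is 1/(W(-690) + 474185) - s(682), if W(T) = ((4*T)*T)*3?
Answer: -2877901260739/6187385 ≈ -4.6512e+5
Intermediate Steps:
W(T) = 12*T² (W(T) = (4*T²)*3 = 12*T²)
1/(W(-690) + 474185) - s(682) = 1/(12*(-690)² + 474185) - 1*682² = 1/(12*476100 + 474185) - 1*465124 = 1/(5713200 + 474185) - 465124 = 1/6187385 - 465124 = -2877901260739/6187385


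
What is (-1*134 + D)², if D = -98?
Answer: 53824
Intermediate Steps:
(-1*134 + D)² = (-1*134 - 98)² = (-134 - 98)² = (-232)² = 53824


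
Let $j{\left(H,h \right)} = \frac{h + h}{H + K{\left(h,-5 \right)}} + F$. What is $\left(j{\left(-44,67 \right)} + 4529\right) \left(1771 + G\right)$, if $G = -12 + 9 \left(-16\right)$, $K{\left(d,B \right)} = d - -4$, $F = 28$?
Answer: $\frac{198924395}{27} \approx 7.3676 \cdot 10^{6}$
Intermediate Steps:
$K{\left(d,B \right)} = 4 + d$ ($K{\left(d,B \right)} = d + 4 = 4 + d$)
$G = -156$ ($G = -12 - 144 = -156$)
$j{\left(H,h \right)} = 28 + \frac{2 h}{4 + H + h}$ ($j{\left(H,h \right)} = \frac{h + h}{H + \left(4 + h\right)} + 28 = \frac{2 h}{4 + H + h} + 28 = 28 + \frac{2 h}{4 + H + h}$)
$\left(j{\left(-44,67 \right)} + 4529\right) \left(1771 + G\right) = \left(\frac{2 \left(56 + 14 \left(-44\right) + 15 \cdot 67\right)}{4 - 44 + 67} + 4529\right) \left(1771 - 156\right) = \left(\frac{2 \left(56 - 616 + 1005\right)}{27} + 4529\right) 1615 = \left(2 \cdot \frac{1}{27} \cdot 445 + 4529\right) 1615 = \left(\frac{890}{27} + 4529\right) 1615 = \frac{123173}{27} \cdot 1615 = \frac{198924395}{27}$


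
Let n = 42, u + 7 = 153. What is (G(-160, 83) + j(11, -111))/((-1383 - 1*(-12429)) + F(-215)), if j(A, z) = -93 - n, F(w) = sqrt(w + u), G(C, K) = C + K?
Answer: -780584/40671395 + 212*I*sqrt(69)/122014185 ≈ -0.019192 + 1.4433e-5*I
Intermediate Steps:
u = 146 (u = -7 + 153 = 146)
F(w) = sqrt(146 + w) (F(w) = sqrt(w + 146) = sqrt(146 + w))
j(A, z) = -135 (j(A, z) = -93 - 1*42 = -93 - 42 = -135)
(G(-160, 83) + j(11, -111))/((-1383 - 1*(-12429)) + F(-215)) = ((-160 + 83) - 135)/((-1383 - 1*(-12429)) + sqrt(146 - 215)) = (-77 - 135)/((-1383 + 12429) + sqrt(-69)) = -212/(11046 + I*sqrt(69))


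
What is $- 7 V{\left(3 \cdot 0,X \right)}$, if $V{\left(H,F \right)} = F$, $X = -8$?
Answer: $56$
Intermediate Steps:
$- 7 V{\left(3 \cdot 0,X \right)} = \left(-7\right) \left(-8\right) = 56$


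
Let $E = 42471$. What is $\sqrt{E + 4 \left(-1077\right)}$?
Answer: $\sqrt{38163} \approx 195.35$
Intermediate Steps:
$\sqrt{E + 4 \left(-1077\right)} = \sqrt{42471 + 4 \left(-1077\right)} = \sqrt{42471 - 4308} = \sqrt{38163}$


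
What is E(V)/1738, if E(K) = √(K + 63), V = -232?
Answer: 13*I/1738 ≈ 0.0074799*I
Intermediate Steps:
E(K) = √(63 + K)
E(V)/1738 = √(63 - 232)/1738 = √(-169)*(1/1738) = (13*I)*(1/1738) = 13*I/1738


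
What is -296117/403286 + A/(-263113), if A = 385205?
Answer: -233260015851/106109789318 ≈ -2.1983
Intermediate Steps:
-296117/403286 + A/(-263113) = -296117/403286 + 385205/(-263113) = -296117*1/403286 + 385205*(-1/263113) = -296117/403286 - 385205/263113 = -233260015851/106109789318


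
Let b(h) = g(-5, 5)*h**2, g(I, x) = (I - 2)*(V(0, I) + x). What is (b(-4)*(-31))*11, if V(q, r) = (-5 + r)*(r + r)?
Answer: 4010160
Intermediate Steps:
V(q, r) = 2*r*(-5 + r) (V(q, r) = (-5 + r)*(2*r) = 2*r*(-5 + r))
g(I, x) = (-2 + I)*(x + 2*I*(-5 + I)) (g(I, x) = (I - 2)*(2*I*(-5 + I) + x) = (-2 + I)*(x + 2*I*(-5 + I)))
b(h) = -735*h**2 (b(h) = (-14*(-5)**2 - 2*5 + 2*(-5)**3 + 20*(-5) - 5*5)*h**2 = (-14*25 - 10 + 2*(-125) - 100 - 25)*h**2 = (-350 - 10 - 250 - 100 - 25)*h**2 = -735*h**2)
(b(-4)*(-31))*11 = (-735*(-4)**2*(-31))*11 = (-735*16*(-31))*11 = -11760*(-31)*11 = 364560*11 = 4010160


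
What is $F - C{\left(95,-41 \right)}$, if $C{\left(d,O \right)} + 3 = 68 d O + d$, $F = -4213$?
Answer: $260555$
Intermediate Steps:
$C{\left(d,O \right)} = -3 + d + 68 O d$ ($C{\left(d,O \right)} = -3 + \left(68 d O + d\right) = -3 + \left(68 O d + d\right) = -3 + \left(d + 68 O d\right) = -3 + d + 68 O d$)
$F - C{\left(95,-41 \right)} = -4213 - \left(-3 + 95 + 68 \left(-41\right) 95\right) = -4213 - \left(-3 + 95 - 264860\right) = -4213 - -264768 = -4213 + 264768 = 260555$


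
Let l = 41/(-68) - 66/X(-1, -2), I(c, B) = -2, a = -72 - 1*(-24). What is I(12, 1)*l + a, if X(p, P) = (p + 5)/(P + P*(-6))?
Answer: 9629/34 ≈ 283.21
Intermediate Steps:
a = -48 (a = -72 + 24 = -48)
X(p, P) = -(5 + p)/(5*P) (X(p, P) = (5 + p)/(P - 6*P) = (5 + p)/((-5*P)) = (5 + p)*(-1/(5*P)) = -(5 + p)/(5*P))
l = -11261/68 (l = 41/(-68) - 66*(-10/(-5 - 1*(-1))) = 41*(-1/68) - 66*(-10/(-5 + 1)) = -41/68 - 66/((⅕)*(-½)*(-4)) = -41/68 - 66/⅖ = -41/68 - 66*5/2 = -41/68 - 165 = -11261/68 ≈ -165.60)
I(12, 1)*l + a = -2*(-11261/68) - 48 = 11261/34 - 48 = 9629/34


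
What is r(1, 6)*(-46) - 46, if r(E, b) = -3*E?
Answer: 92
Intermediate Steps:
r(1, 6)*(-46) - 46 = -3*1*(-46) - 46 = -3*(-46) - 46 = 138 - 46 = 92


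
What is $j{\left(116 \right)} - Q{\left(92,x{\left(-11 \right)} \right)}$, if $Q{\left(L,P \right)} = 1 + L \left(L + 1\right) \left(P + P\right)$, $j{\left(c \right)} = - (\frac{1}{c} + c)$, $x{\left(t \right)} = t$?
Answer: $\frac{21821339}{116} \approx 1.8812 \cdot 10^{5}$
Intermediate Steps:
$j{\left(c \right)} = - c - \frac{1}{c}$ ($j{\left(c \right)} = - (c + \frac{1}{c}) = - c - \frac{1}{c}$)
$Q{\left(L,P \right)} = 1 + 2 L P \left(1 + L\right)$ ($Q{\left(L,P \right)} = 1 + L \left(1 + L\right) 2 P = 1 + L 2 P \left(1 + L\right) = 1 + 2 L P \left(1 + L\right)$)
$j{\left(116 \right)} - Q{\left(92,x{\left(-11 \right)} \right)} = \left(\left(-1\right) 116 - \frac{1}{116}\right) - \left(1 + 2 \cdot 92 \left(-11\right) + 2 \left(-11\right) 92^{2}\right) = \left(-116 - \frac{1}{116}\right) - \left(1 - 2024 + 2 \left(-11\right) 8464\right) = \left(-116 - \frac{1}{116}\right) - \left(1 - 2024 - 186208\right) = - \frac{13457}{116} - -188231 = - \frac{13457}{116} + 188231 = \frac{21821339}{116}$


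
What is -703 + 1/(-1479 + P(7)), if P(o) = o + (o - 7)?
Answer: -1034817/1472 ≈ -703.00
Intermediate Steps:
P(o) = -7 + 2*o (P(o) = o + (-7 + o) = -7 + 2*o)
-703 + 1/(-1479 + P(7)) = -703 + 1/(-1479 + (-7 + 2*7)) = -703 + 1/(-1479 + (-7 + 14)) = -703 + 1/(-1479 + 7) = -703 + 1/(-1472) = -703 - 1/1472 = -1034817/1472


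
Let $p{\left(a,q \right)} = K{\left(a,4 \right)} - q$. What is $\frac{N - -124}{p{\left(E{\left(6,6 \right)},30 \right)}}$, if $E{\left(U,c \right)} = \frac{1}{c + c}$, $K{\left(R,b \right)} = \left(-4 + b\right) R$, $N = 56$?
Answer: $-6$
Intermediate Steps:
$K{\left(R,b \right)} = R \left(-4 + b\right)$
$E{\left(U,c \right)} = \frac{1}{2 c}$
$p{\left(a,q \right)} = - q$ ($p{\left(a,q \right)} = a \left(-4 + 4\right) - q = a 0 - q = 0 - q = - q$)
$\frac{N - -124}{p{\left(E{\left(6,6 \right)},30 \right)}} = \frac{56 - -124}{\left(-1\right) 30} = \frac{56 + 124}{-30} = 180 \left(- \frac{1}{30}\right) = -6$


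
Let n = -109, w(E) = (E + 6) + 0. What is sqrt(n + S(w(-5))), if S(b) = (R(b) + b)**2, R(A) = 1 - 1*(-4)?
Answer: I*sqrt(73) ≈ 8.544*I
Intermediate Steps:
R(A) = 5 (R(A) = 1 + 4 = 5)
w(E) = 6 + E (w(E) = (6 + E) + 0 = 6 + E)
S(b) = (5 + b)**2
sqrt(n + S(w(-5))) = sqrt(-109 + (5 + (6 - 5))**2) = sqrt(-109 + (5 + 1)**2) = sqrt(-109 + 6**2) = sqrt(-109 + 36) = sqrt(-73) = I*sqrt(73)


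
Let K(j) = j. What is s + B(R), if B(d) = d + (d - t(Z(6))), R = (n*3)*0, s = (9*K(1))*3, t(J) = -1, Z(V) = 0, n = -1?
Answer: 28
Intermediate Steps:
s = 27 (s = (9*1)*3 = 9*3 = 27)
R = 0 (R = -1*3*0 = -3*0 = 0)
B(d) = 1 + 2*d (B(d) = d + (d - 1*(-1)) = d + (d + 1) = d + (1 + d) = 1 + 2*d)
s + B(R) = 27 + (1 + 2*0) = 27 + (1 + 0) = 27 + 1 = 28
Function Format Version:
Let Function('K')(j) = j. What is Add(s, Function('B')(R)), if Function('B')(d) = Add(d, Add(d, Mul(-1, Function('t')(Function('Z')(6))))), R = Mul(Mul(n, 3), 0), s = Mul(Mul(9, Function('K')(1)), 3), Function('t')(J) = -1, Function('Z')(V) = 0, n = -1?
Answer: 28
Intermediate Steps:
s = 27 (s = Mul(Mul(9, 1), 3) = Mul(9, 3) = 27)
R = 0 (R = Mul(Mul(-1, 3), 0) = Mul(-3, 0) = 0)
Function('B')(d) = Add(1, Mul(2, d)) (Function('B')(d) = Add(d, Add(d, Mul(-1, -1))) = Add(d, Add(d, 1)) = Add(d, Add(1, d)) = Add(1, Mul(2, d)))
Add(s, Function('B')(R)) = Add(27, Add(1, Mul(2, 0))) = Add(27, Add(1, 0)) = Add(27, 1) = 28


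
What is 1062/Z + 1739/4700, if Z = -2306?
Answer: -10439/115300 ≈ -0.090538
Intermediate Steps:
1062/Z + 1739/4700 = 1062/(-2306) + 1739/4700 = 1062*(-1/2306) + 1739*(1/4700) = -531/1153 + 37/100 = -10439/115300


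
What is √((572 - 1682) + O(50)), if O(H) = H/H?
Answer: I*√1109 ≈ 33.302*I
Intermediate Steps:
O(H) = 1
√((572 - 1682) + O(50)) = √((572 - 1682) + 1) = √(-1110 + 1) = √(-1109) = I*√1109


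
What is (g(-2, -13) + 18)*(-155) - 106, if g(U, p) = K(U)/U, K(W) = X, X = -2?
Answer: -3051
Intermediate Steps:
K(W) = -2
g(U, p) = -2/U
(g(-2, -13) + 18)*(-155) - 106 = (-2/(-2) + 18)*(-155) - 106 = (-2*(-1/2) + 18)*(-155) - 106 = (1 + 18)*(-155) - 106 = 19*(-155) - 106 = -2945 - 106 = -3051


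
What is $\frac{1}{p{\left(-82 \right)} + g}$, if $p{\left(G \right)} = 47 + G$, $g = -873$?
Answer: $- \frac{1}{908} \approx -0.0011013$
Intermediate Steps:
$\frac{1}{p{\left(-82 \right)} + g} = \frac{1}{\left(47 - 82\right) - 873} = \frac{1}{-35 - 873} = \frac{1}{-908} = - \frac{1}{908}$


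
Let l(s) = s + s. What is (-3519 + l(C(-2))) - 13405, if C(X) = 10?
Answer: -16904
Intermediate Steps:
l(s) = 2*s
(-3519 + l(C(-2))) - 13405 = (-3519 + 2*10) - 13405 = (-3519 + 20) - 13405 = -3499 - 13405 = -16904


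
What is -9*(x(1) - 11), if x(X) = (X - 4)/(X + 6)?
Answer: 720/7 ≈ 102.86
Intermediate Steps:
x(X) = (-4 + X)/(6 + X)
-9*(x(1) - 11) = -9*((-4 + 1)/(6 + 1) - 11) = -9*(-3/7 - 11) = -9*(-80/7) = 720/7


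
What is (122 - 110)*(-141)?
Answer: -1692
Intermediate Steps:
(122 - 110)*(-141) = 12*(-141) = -1692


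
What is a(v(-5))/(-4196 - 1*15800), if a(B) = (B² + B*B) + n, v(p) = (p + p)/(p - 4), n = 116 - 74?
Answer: -1801/809838 ≈ -0.0022239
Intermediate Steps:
n = 42
v(p) = 2*p/(-4 + p) (v(p) = (2*p)/(-4 + p) = 2*p/(-4 + p))
a(B) = 42 + 2*B² (a(B) = (B² + B*B) + 42 = (B² + B²) + 42 = 2*B² + 42 = 42 + 2*B²)
a(v(-5))/(-4196 - 1*15800) = (42 + 2*(2*(-5)/(-4 - 5))²)/(-4196 - 1*15800) = (42 + 2*(2*(-5)/(-9))²)/(-4196 - 15800) = (42 + 2*(2*(-5)*(-⅑))²)/(-19996) = (42 + 2*(10/9)²)*(-1/19996) = (42 + 2*(100/81))*(-1/19996) = (42 + 200/81)*(-1/19996) = (3602/81)*(-1/19996) = -1801/809838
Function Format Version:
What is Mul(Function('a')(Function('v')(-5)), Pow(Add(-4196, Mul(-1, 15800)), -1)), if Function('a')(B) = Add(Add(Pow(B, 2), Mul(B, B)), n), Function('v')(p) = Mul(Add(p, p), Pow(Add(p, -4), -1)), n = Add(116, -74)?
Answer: Rational(-1801, 809838) ≈ -0.0022239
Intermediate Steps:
n = 42
Function('v')(p) = Mul(2, p, Pow(Add(-4, p), -1)) (Function('v')(p) = Mul(Mul(2, p), Pow(Add(-4, p), -1)) = Mul(2, p, Pow(Add(-4, p), -1)))
Function('a')(B) = Add(42, Mul(2, Pow(B, 2))) (Function('a')(B) = Add(Add(Pow(B, 2), Mul(B, B)), 42) = Add(Add(Pow(B, 2), Pow(B, 2)), 42) = Add(Mul(2, Pow(B, 2)), 42) = Add(42, Mul(2, Pow(B, 2))))
Mul(Function('a')(Function('v')(-5)), Pow(Add(-4196, Mul(-1, 15800)), -1)) = Mul(Add(42, Mul(2, Pow(Mul(2, -5, Pow(Add(-4, -5), -1)), 2))), Pow(Add(-4196, Mul(-1, 15800)), -1)) = Mul(Add(42, Mul(2, Pow(Mul(2, -5, Pow(-9, -1)), 2))), Pow(Add(-4196, -15800), -1)) = Mul(Add(42, Mul(2, Pow(Mul(2, -5, Rational(-1, 9)), 2))), Pow(-19996, -1)) = Mul(Add(42, Mul(2, Pow(Rational(10, 9), 2))), Rational(-1, 19996)) = Mul(Add(42, Mul(2, Rational(100, 81))), Rational(-1, 19996)) = Mul(Add(42, Rational(200, 81)), Rational(-1, 19996)) = Mul(Rational(3602, 81), Rational(-1, 19996)) = Rational(-1801, 809838)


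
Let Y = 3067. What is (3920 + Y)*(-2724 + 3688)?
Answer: 6735468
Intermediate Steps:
(3920 + Y)*(-2724 + 3688) = (3920 + 3067)*(-2724 + 3688) = 6987*964 = 6735468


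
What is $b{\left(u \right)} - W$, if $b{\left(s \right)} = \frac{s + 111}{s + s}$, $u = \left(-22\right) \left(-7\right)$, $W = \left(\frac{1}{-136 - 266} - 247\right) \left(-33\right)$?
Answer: $- \frac{168187975}{20636} \approx -8150.2$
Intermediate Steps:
$W = \frac{1092245}{134}$ ($W = \left(\frac{1}{-402} - 247\right) \left(-33\right) = \left(- \frac{1}{402} - 247\right) \left(-33\right) = \left(- \frac{99295}{402}\right) \left(-33\right) = \frac{1092245}{134} \approx 8151.1$)
$u = 154$
$b{\left(s \right)} = \frac{111 + s}{2 s}$
$b{\left(u \right)} - W = \frac{111 + 154}{2 \cdot 154} - \frac{1092245}{134} = \frac{1}{2} \cdot \frac{1}{154} \cdot 265 - \frac{1092245}{134} = \frac{265}{308} - \frac{1092245}{134} = - \frac{168187975}{20636}$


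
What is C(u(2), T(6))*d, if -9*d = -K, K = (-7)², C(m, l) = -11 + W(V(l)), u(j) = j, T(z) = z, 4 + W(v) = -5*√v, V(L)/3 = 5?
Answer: -245/3 - 245*√15/9 ≈ -187.10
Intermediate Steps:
V(L) = 15 (V(L) = 3*5 = 15)
W(v) = -4 - 5*√v
C(m, l) = -15 - 5*√15 (C(m, l) = -11 + (-4 - 5*√15) = -15 - 5*√15)
K = 49
d = 49/9 (d = -(-1)*49/9 = -⅑*(-49) = 49/9 ≈ 5.4444)
C(u(2), T(6))*d = (-15 - 5*√15)*(49/9) = -245/3 - 245*√15/9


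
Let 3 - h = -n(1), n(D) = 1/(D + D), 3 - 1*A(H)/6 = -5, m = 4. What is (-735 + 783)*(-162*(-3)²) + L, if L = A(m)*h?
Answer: -69816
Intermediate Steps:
A(H) = 48 (A(H) = 18 - 6*(-5) = 18 + 30 = 48)
n(D) = 1/(2*D)
h = 7/2 (h = 3 - (-1)*(½)/1 = 3 - (-1)*(½)*1 = 3 - (-1)/2 = 3 - 1*(-½) = 3 + ½ = 7/2 ≈ 3.5000)
L = 168 (L = 48*(7/2) = 168)
(-735 + 783)*(-162*(-3)²) + L = (-735 + 783)*(-162*(-3)²) + 168 = 48*(-162*9) + 168 = 48*(-1458) + 168 = -69984 + 168 = -69816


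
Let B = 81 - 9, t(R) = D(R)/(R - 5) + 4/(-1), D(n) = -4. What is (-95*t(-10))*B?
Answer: 25536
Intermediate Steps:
t(R) = -4 - 4/(-5 + R) (t(R) = -4/(R - 5) + 4/(-1) = -4/(-5 + R) + 4*(-1) = -4/(-5 + R) - 4 = -4 - 4/(-5 + R))
B = 72
(-95*t(-10))*B = -380*(4 - 1*(-10))/(-5 - 10)*72 = -380*(4 + 10)/(-15)*72 = -380*(-1)*14/15*72 = -95*(-56/15)*72 = (1064/3)*72 = 25536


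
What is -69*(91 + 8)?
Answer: -6831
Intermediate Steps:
-69*(91 + 8) = -69*99 = -6831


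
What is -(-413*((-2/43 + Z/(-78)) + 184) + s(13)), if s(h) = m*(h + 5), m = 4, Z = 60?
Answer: 42250952/559 ≈ 75583.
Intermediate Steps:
s(h) = 20 + 4*h (s(h) = 4*(h + 5) = 4*(5 + h) = 20 + 4*h)
-(-413*((-2/43 + Z/(-78)) + 184) + s(13)) = -(-413*((-2/43 + 60/(-78)) + 184) + (20 + 4*13)) = -(-413*((-2*1/43 + 60*(-1/78)) + 184) + (20 + 52)) = -(-413*((-2/43 - 10/13) + 184) + 72) = -(-413*(-456/559 + 184) + 72) = -(-413*102400/559 + 72) = -(-42291200/559 + 72) = -1*(-42250952/559) = 42250952/559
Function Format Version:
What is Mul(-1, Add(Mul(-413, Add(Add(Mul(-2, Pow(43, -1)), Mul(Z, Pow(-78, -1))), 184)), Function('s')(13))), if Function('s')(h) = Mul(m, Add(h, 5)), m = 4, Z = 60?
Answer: Rational(42250952, 559) ≈ 75583.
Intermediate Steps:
Function('s')(h) = Add(20, Mul(4, h)) (Function('s')(h) = Mul(4, Add(h, 5)) = Mul(4, Add(5, h)) = Add(20, Mul(4, h)))
Mul(-1, Add(Mul(-413, Add(Add(Mul(-2, Pow(43, -1)), Mul(Z, Pow(-78, -1))), 184)), Function('s')(13))) = Mul(-1, Add(Mul(-413, Add(Add(Mul(-2, Pow(43, -1)), Mul(60, Pow(-78, -1))), 184)), Add(20, Mul(4, 13)))) = Mul(-1, Add(Mul(-413, Add(Add(Mul(-2, Rational(1, 43)), Mul(60, Rational(-1, 78))), 184)), Add(20, 52))) = Mul(-1, Add(Mul(-413, Add(Add(Rational(-2, 43), Rational(-10, 13)), 184)), 72)) = Mul(-1, Add(Mul(-413, Add(Rational(-456, 559), 184)), 72)) = Mul(-1, Add(Mul(-413, Rational(102400, 559)), 72)) = Mul(-1, Add(Rational(-42291200, 559), 72)) = Mul(-1, Rational(-42250952, 559)) = Rational(42250952, 559)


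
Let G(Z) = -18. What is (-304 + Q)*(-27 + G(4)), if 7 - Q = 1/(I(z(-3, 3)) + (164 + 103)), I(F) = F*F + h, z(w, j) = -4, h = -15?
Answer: 3581865/268 ≈ 13365.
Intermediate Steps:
I(F) = -15 + F² (I(F) = F*F - 15 = F² - 15 = -15 + F²)
Q = 1875/268 (Q = 7 - 1/((-15 + (-4)²) + (164 + 103)) = 7 - 1/((-15 + 16) + 267) = 7 - 1/(1 + 267) = 7 - 1/268 = 1875/268 ≈ 6.9963)
(-304 + Q)*(-27 + G(4)) = (-304 + 1875/268)*(-27 - 18) = -79597/268*(-45) = 3581865/268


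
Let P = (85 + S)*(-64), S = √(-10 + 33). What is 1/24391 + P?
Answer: -132687039/24391 - 64*√23 ≈ -5746.9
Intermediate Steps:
S = √23 ≈ 4.7958
P = -5440 - 64*√23 (P = (85 + √23)*(-64) = -5440 - 64*√23 ≈ -5746.9)
1/24391 + P = 1/24391 + (-5440 - 64*√23) = -132687039/24391 - 64*√23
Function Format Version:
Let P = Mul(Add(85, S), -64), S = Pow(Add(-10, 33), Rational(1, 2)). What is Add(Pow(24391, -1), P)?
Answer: Add(Rational(-132687039, 24391), Mul(-64, Pow(23, Rational(1, 2)))) ≈ -5746.9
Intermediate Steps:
S = Pow(23, Rational(1, 2)) ≈ 4.7958
P = Add(-5440, Mul(-64, Pow(23, Rational(1, 2)))) (P = Mul(Add(85, Pow(23, Rational(1, 2))), -64) = Add(-5440, Mul(-64, Pow(23, Rational(1, 2)))) ≈ -5746.9)
Add(Pow(24391, -1), P) = Add(Pow(24391, -1), Add(-5440, Mul(-64, Pow(23, Rational(1, 2))))) = Add(Rational(1, 24391), Add(-5440, Mul(-64, Pow(23, Rational(1, 2))))) = Add(Rational(-132687039, 24391), Mul(-64, Pow(23, Rational(1, 2))))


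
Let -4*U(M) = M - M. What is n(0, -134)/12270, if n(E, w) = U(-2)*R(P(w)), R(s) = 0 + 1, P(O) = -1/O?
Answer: 0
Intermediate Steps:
U(M) = 0 (U(M) = -(M - M)/4 = -¼*0 = 0)
R(s) = 1
n(E, w) = 0 (n(E, w) = 0*1 = 0)
n(0, -134)/12270 = 0/12270 = 0*(1/12270) = 0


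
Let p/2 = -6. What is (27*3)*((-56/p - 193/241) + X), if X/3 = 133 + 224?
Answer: 20982456/241 ≈ 87064.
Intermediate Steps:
p = -12 (p = 2*(-6) = -12)
X = 1071 (X = 3*(133 + 224) = 3*357 = 1071)
(27*3)*((-56/p - 193/241) + X) = (27*3)*((-56/(-12) - 193/241) + 1071) = 81*((-56*(-1/12) - 193*1/241) + 1071) = 81*((14/3 - 193/241) + 1071) = 81*(2795/723 + 1071) = 81*(777128/723) = 20982456/241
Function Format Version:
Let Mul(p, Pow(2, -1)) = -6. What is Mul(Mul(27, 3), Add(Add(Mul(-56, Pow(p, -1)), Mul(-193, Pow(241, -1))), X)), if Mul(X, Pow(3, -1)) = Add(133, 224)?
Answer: Rational(20982456, 241) ≈ 87064.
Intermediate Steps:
p = -12 (p = Mul(2, -6) = -12)
X = 1071 (X = Mul(3, Add(133, 224)) = Mul(3, 357) = 1071)
Mul(Mul(27, 3), Add(Add(Mul(-56, Pow(p, -1)), Mul(-193, Pow(241, -1))), X)) = Mul(Mul(27, 3), Add(Add(Mul(-56, Pow(-12, -1)), Mul(-193, Pow(241, -1))), 1071)) = Mul(81, Add(Add(Mul(-56, Rational(-1, 12)), Mul(-193, Rational(1, 241))), 1071)) = Mul(81, Add(Add(Rational(14, 3), Rational(-193, 241)), 1071)) = Mul(81, Add(Rational(2795, 723), 1071)) = Mul(81, Rational(777128, 723)) = Rational(20982456, 241)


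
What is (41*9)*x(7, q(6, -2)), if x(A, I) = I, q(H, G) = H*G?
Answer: -4428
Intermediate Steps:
q(H, G) = G*H
(41*9)*x(7, q(6, -2)) = (41*9)*(-2*6) = 369*(-12) = -4428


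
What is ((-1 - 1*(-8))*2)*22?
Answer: 308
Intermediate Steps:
((-1 - 1*(-8))*2)*22 = ((-1 + 8)*2)*22 = (7*2)*22 = 14*22 = 308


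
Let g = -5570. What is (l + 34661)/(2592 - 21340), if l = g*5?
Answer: -6811/18748 ≈ -0.36329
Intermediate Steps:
l = -27850 (l = -5570*5 = -27850)
(l + 34661)/(2592 - 21340) = (-27850 + 34661)/(2592 - 21340) = 6811/(-18748) = 6811*(-1/18748) = -6811/18748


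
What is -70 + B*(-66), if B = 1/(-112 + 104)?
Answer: -247/4 ≈ -61.750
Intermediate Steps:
B = -⅛ (B = 1/(-8) = -⅛ ≈ -0.12500)
-70 + B*(-66) = -70 - ⅛*(-66) = -70 + 33/4 = -247/4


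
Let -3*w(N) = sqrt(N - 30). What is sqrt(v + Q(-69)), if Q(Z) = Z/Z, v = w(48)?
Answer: sqrt(1 - sqrt(2)) ≈ 0.64359*I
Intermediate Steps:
w(N) = -sqrt(-30 + N)/3 (w(N) = -sqrt(N - 30)/3 = -sqrt(-30 + N)/3)
v = -sqrt(2) (v = -sqrt(-30 + 48)/3 = -sqrt(2) ≈ -1.4142)
Q(Z) = 1
sqrt(v + Q(-69)) = sqrt(-sqrt(2) + 1) = sqrt(1 - sqrt(2))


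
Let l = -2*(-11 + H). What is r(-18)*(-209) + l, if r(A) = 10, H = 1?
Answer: -2070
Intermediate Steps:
l = 20 (l = -2*(-11 + 1) = -2*(-10) = 20)
r(-18)*(-209) + l = 10*(-209) + 20 = -2090 + 20 = -2070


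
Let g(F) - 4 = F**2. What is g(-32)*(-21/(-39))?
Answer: 7196/13 ≈ 553.54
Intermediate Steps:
g(F) = 4 + F**2
g(-32)*(-21/(-39)) = (4 + (-32)**2)*(-21/(-39)) = (4 + 1024)*(-21*(-1/39)) = 1028*(7/13) = 7196/13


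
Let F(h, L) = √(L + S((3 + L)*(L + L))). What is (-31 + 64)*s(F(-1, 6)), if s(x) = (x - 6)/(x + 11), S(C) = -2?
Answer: -132/13 ≈ -10.154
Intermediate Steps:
F(h, L) = √(-2 + L) (F(h, L) = √(L - 2) = √(-2 + L))
s(x) = (-6 + x)/(11 + x)
(-31 + 64)*s(F(-1, 6)) = (-31 + 64)*((-6 + √(-2 + 6))/(11 + √(-2 + 6))) = 33*((-6 + √4)/(11 + √4)) = 33*((-6 + 2)/(11 + 2)) = 33*(-4/13) = -132/13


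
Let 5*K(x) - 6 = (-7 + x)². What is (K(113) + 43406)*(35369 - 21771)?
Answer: 3104042656/5 ≈ 6.2081e+8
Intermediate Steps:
K(x) = 6/5 + (-7 + x)²/5
(K(113) + 43406)*(35369 - 21771) = ((6/5 + (-7 + 113)²/5) + 43406)*(35369 - 21771) = ((6/5 + (⅕)*106²) + 43406)*13598 = ((6/5 + (⅕)*11236) + 43406)*13598 = ((6/5 + 11236/5) + 43406)*13598 = (11242/5 + 43406)*13598 = (228272/5)*13598 = 3104042656/5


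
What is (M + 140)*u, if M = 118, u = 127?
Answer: 32766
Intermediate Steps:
(M + 140)*u = (118 + 140)*127 = 258*127 = 32766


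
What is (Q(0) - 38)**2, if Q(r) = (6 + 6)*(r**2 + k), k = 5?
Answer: 484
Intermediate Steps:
Q(r) = 60 + 12*r**2 (Q(r) = (6 + 6)*(r**2 + 5) = 12*(5 + r**2) = 60 + 12*r**2)
(Q(0) - 38)**2 = ((60 + 12*0**2) - 38)**2 = ((60 + 12*0) - 38)**2 = ((60 + 0) - 38)**2 = (60 - 38)**2 = 22**2 = 484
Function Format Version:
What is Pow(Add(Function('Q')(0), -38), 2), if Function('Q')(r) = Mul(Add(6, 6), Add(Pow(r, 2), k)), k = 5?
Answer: 484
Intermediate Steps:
Function('Q')(r) = Add(60, Mul(12, Pow(r, 2))) (Function('Q')(r) = Mul(Add(6, 6), Add(Pow(r, 2), 5)) = Mul(12, Add(5, Pow(r, 2))) = Add(60, Mul(12, Pow(r, 2))))
Pow(Add(Function('Q')(0), -38), 2) = Pow(Add(Add(60, Mul(12, Pow(0, 2))), -38), 2) = Pow(Add(Add(60, Mul(12, 0)), -38), 2) = Pow(Add(Add(60, 0), -38), 2) = Pow(Add(60, -38), 2) = Pow(22, 2) = 484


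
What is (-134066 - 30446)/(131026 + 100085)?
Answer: -164512/231111 ≈ -0.71183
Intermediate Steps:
(-134066 - 30446)/(131026 + 100085) = -164512/231111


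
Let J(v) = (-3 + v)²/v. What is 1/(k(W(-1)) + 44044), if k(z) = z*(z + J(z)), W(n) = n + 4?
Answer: 1/44053 ≈ 2.2700e-5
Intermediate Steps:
W(n) = 4 + n
J(v) = (-3 + v)²/v
k(z) = z*(z + (-3 + z)²/z)
1/(k(W(-1)) + 44044) = 1/(((4 - 1)² + (-3 + (4 - 1))²) + 44044) = 1/((3² + (-3 + 3)²) + 44044) = 1/((9 + 0²) + 44044) = 1/((9 + 0) + 44044) = 1/(9 + 44044) = 1/44053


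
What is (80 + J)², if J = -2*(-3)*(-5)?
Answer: 2500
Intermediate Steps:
J = -30 (J = 6*(-5) = -30)
(80 + J)² = (80 - 30)² = 50² = 2500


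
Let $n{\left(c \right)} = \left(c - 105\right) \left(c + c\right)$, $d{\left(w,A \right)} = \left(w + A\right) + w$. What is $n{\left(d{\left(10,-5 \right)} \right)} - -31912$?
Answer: $29212$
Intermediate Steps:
$d{\left(w,A \right)} = A + 2 w$ ($d{\left(w,A \right)} = \left(A + w\right) + w = A + 2 w$)
$n{\left(c \right)} = 2 c \left(-105 + c\right)$ ($n{\left(c \right)} = \left(-105 + c\right) 2 c = 2 c \left(-105 + c\right)$)
$n{\left(d{\left(10,-5 \right)} \right)} - -31912 = 2 \left(-5 + 2 \cdot 10\right) \left(-105 + \left(-5 + 2 \cdot 10\right)\right) - -31912 = 2 \left(-5 + 20\right) \left(-105 + \left(-5 + 20\right)\right) + 31912 = 2 \cdot 15 \left(-105 + 15\right) + 31912 = 2 \cdot 15 \left(-90\right) + 31912 = -2700 + 31912 = 29212$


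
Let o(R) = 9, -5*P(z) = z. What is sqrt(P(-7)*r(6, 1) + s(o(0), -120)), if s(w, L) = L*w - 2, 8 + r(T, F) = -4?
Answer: I*sqrt(27470)/5 ≈ 33.148*I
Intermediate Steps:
P(z) = -z/5
r(T, F) = -12 (r(T, F) = -8 - 4 = -12)
s(w, L) = -2 + L*w
sqrt(P(-7)*r(6, 1) + s(o(0), -120)) = sqrt(-1/5*(-7)*(-12) + (-2 - 120*9)) = sqrt((7/5)*(-12) + (-2 - 1080)) = sqrt(-84/5 - 1082) = sqrt(-5494/5) = I*sqrt(27470)/5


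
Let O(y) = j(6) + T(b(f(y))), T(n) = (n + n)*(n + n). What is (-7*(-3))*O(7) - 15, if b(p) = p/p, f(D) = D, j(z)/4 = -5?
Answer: -351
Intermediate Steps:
j(z) = -20 (j(z) = 4*(-5) = -20)
b(p) = 1
T(n) = 4*n² (T(n) = (2*n)*(2*n) = 4*n²)
O(y) = -16 (O(y) = -20 + 4*1² = -20 + 4*1 = -20 + 4 = -16)
(-7*(-3))*O(7) - 15 = -7*(-3)*(-16) - 15 = 21*(-16) - 15 = -336 - 15 = -351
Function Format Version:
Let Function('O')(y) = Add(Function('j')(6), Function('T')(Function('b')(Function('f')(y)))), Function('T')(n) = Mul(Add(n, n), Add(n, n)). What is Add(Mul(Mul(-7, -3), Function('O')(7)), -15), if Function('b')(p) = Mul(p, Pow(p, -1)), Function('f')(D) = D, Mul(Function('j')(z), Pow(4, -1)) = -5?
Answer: -351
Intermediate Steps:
Function('j')(z) = -20 (Function('j')(z) = Mul(4, -5) = -20)
Function('b')(p) = 1
Function('T')(n) = Mul(4, Pow(n, 2)) (Function('T')(n) = Mul(Mul(2, n), Mul(2, n)) = Mul(4, Pow(n, 2)))
Function('O')(y) = -16 (Function('O')(y) = Add(-20, Mul(4, Pow(1, 2))) = Add(-20, Mul(4, 1)) = Add(-20, 4) = -16)
Add(Mul(Mul(-7, -3), Function('O')(7)), -15) = Add(Mul(Mul(-7, -3), -16), -15) = Add(Mul(21, -16), -15) = Add(-336, -15) = -351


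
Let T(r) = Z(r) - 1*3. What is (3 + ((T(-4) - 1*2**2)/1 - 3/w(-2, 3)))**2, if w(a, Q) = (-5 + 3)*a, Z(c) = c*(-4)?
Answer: 2025/16 ≈ 126.56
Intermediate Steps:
Z(c) = -4*c
T(r) = -3 - 4*r (T(r) = -4*r - 1*3 = -4*r - 3 = -3 - 4*r)
w(a, Q) = -2*a
(3 + ((T(-4) - 1*2**2)/1 - 3/w(-2, 3)))**2 = (3 + (((-3 - 4*(-4)) - 1*2**2)/1 - 3/((-2*(-2)))))**2 = (3 + (((-3 + 16) - 1*4)*1 - 3/4))**2 = (3 + ((13 - 4)*1 - 3*1/4))**2 = (3 + (9*1 - 3/4))**2 = (3 + (9 - 3/4))**2 = (3 + 33/4)**2 = (45/4)**2 = 2025/16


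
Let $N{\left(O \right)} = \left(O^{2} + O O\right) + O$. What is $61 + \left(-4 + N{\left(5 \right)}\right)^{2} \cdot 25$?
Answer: $65086$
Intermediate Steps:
$N{\left(O \right)} = O + 2 O^{2}$ ($N{\left(O \right)} = \left(O^{2} + O^{2}\right) + O = 2 O^{2} + O = O + 2 O^{2}$)
$61 + \left(-4 + N{\left(5 \right)}\right)^{2} \cdot 25 = 61 + \left(-4 + 5 \left(1 + 2 \cdot 5\right)\right)^{2} \cdot 25 = 61 + \left(-4 + 5 \left(1 + 10\right)\right)^{2} \cdot 25 = 61 + \left(-4 + 5 \cdot 11\right)^{2} \cdot 25 = 61 + \left(-4 + 55\right)^{2} \cdot 25 = 61 + 51^{2} \cdot 25 = 61 + 2601 \cdot 25 = 61 + 65025 = 65086$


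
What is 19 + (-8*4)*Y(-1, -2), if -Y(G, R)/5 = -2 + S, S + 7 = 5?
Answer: -621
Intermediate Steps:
S = -2 (S = -7 + 5 = -2)
Y(G, R) = 20 (Y(G, R) = -5*(-2 - 2) = -5*(-4) = 20)
19 + (-8*4)*Y(-1, -2) = 19 - 8*4*20 = 19 - 32*20 = 19 - 640 = -621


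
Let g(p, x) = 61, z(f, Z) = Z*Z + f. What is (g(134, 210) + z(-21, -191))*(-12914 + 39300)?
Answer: 963643106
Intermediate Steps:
z(f, Z) = f + Z**2 (z(f, Z) = Z**2 + f = f + Z**2)
(g(134, 210) + z(-21, -191))*(-12914 + 39300) = (61 + (-21 + (-191)**2))*(-12914 + 39300) = (61 + (-21 + 36481))*26386 = (61 + 36460)*26386 = 36521*26386 = 963643106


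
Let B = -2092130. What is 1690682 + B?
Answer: -401448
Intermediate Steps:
1690682 + B = 1690682 - 2092130 = -401448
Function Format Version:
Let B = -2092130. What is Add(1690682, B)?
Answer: -401448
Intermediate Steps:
Add(1690682, B) = Add(1690682, -2092130) = -401448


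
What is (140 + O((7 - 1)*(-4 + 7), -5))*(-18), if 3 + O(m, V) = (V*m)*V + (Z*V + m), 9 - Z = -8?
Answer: -9360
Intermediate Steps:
Z = 17 (Z = 9 - 1*(-8) = 9 + 8 = 17)
O(m, V) = -3 + m + 17*V + m*V² (O(m, V) = -3 + ((V*m)*V + (17*V + m)) = -3 + (m*V² + (m + 17*V)) = -3 + (m + 17*V + m*V²) = -3 + m + 17*V + m*V²)
(140 + O((7 - 1)*(-4 + 7), -5))*(-18) = (140 + (-3 + (7 - 1)*(-4 + 7) + 17*(-5) + ((7 - 1)*(-4 + 7))*(-5)²))*(-18) = (140 + (-3 + 6*3 - 85 + (6*3)*25))*(-18) = (140 + (-3 + 18 - 85 + 18*25))*(-18) = (140 + (-3 + 18 - 85 + 450))*(-18) = (140 + 380)*(-18) = 520*(-18) = -9360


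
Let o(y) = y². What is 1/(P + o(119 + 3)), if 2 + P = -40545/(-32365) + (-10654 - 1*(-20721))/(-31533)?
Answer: 204113109/3037801825544 ≈ 6.7191e-5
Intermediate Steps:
P = -217688812/204113109 (P = -2 + (-40545/(-32365) + (-10654 - 1*(-20721))/(-31533)) = -2 + (-40545*(-1/32365) + (-10654 + 20721)*(-1/31533)) = -2 + (8109/6473 + 10067*(-1/31533)) = -2 + (8109/6473 - 10067/31533) = -2 + 190537406/204113109 = -217688812/204113109 ≈ -1.0665)
1/(P + o(119 + 3)) = 1/(-217688812/204113109 + (119 + 3)²) = 1/(-217688812/204113109 + 122²) = 1/(-217688812/204113109 + 14884) = 1/(3037801825544/204113109) = 204113109/3037801825544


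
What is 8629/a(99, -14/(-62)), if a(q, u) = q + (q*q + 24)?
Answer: 8629/9924 ≈ 0.86951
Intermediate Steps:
a(q, u) = 24 + q + q**2 (a(q, u) = q + (q**2 + 24) = q + (24 + q**2) = 24 + q + q**2)
8629/a(99, -14/(-62)) = 8629/(24 + 99 + 99**2) = 8629/(24 + 99 + 9801) = 8629/9924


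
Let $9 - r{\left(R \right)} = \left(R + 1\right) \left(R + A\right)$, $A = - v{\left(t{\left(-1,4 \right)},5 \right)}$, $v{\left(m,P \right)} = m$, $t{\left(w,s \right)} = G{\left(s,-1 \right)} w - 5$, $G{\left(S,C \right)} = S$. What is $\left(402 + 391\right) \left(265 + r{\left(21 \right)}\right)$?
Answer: $-306098$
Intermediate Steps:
$t{\left(w,s \right)} = -5 + s w$ ($t{\left(w,s \right)} = s w - 5 = -5 + s w$)
$A = 9$ ($A = - (-5 + 4 \left(-1\right)) = - (-5 - 4) = \left(-1\right) \left(-9\right) = 9$)
$r{\left(R \right)} = 9 - \left(1 + R\right) \left(9 + R\right)$ ($r{\left(R \right)} = 9 - \left(R + 1\right) \left(R + 9\right) = 9 - \left(1 + R\right) \left(9 + R\right)$)
$\left(402 + 391\right) \left(265 + r{\left(21 \right)}\right) = \left(402 + 391\right) \left(265 + 21 \left(-10 - 21\right)\right) = 793 \left(265 + 21 \left(-10 - 21\right)\right) = 793 \left(265 + 21 \left(-31\right)\right) = 793 \left(265 - 651\right) = 793 \left(-386\right) = -306098$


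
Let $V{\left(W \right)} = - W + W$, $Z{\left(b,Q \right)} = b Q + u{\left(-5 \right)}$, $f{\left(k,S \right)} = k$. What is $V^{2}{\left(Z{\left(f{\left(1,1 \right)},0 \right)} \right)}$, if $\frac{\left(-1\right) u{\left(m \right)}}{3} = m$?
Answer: $0$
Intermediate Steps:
$u{\left(m \right)} = - 3 m$
$Z{\left(b,Q \right)} = 15 + Q b$ ($Z{\left(b,Q \right)} = b Q - -15 = Q b + 15 = 15 + Q b$)
$V{\left(W \right)} = 0$
$V^{2}{\left(Z{\left(f{\left(1,1 \right)},0 \right)} \right)} = 0^{2} = 0$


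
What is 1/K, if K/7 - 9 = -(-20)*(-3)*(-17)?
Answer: 1/7203 ≈ 0.00013883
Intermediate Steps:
K = 7203 (K = 63 + 7*(-(-20)*(-3)*(-17)) = 63 + 7*(-4*15*(-17)) = 63 + 7*(-60*(-17)) = 63 + 7*1020 = 63 + 7140 = 7203)
1/K = 1/7203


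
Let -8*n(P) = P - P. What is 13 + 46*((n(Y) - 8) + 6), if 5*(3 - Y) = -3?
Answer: -79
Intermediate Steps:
Y = 18/5 (Y = 3 - ⅕*(-3) = 3 + ⅗ = 18/5 ≈ 3.6000)
n(P) = 0 (n(P) = -(P - P)/8 = -⅛*0 = 0)
13 + 46*((n(Y) - 8) + 6) = 13 + 46*((0 - 8) + 6) = 13 + 46*(-8 + 6) = 13 + 46*(-2) = 13 - 92 = -79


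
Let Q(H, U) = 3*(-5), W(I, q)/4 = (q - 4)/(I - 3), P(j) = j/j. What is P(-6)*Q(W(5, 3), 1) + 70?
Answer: 55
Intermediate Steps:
P(j) = 1
W(I, q) = 4*(-4 + q)/(-3 + I) (W(I, q) = 4*((q - 4)/(I - 3)) = 4*((-4 + q)/(-3 + I)) = 4*(-4 + q)/(-3 + I))
Q(H, U) = -15
P(-6)*Q(W(5, 3), 1) + 70 = 1*(-15) + 70 = -15 + 70 = 55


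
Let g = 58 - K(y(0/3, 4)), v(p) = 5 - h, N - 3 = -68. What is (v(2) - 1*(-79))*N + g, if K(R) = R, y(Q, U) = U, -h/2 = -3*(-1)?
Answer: -5796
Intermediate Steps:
h = -6 (h = -(-6)*(-1) = -2*3 = -6)
N = -65 (N = 3 - 68 = -65)
v(p) = 11 (v(p) = 5 - 1*(-6) = 5 + 6 = 11)
g = 54 (g = 58 - 1*4 = 58 - 4 = 54)
(v(2) - 1*(-79))*N + g = (11 - 1*(-79))*(-65) + 54 = (11 + 79)*(-65) + 54 = 90*(-65) + 54 = -5850 + 54 = -5796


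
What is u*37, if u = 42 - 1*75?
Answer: -1221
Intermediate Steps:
u = -33 (u = 42 - 75 = -33)
u*37 = -33*37 = -1221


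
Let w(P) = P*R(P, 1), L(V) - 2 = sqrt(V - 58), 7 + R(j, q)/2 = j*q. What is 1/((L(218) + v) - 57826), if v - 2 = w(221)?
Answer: 18383/675869298 - sqrt(10)/337934649 ≈ 2.7190e-5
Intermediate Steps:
R(j, q) = -14 + 2*j*q (R(j, q) = -14 + 2*(j*q) = -14 + 2*j*q)
L(V) = 2 + sqrt(-58 + V) (L(V) = 2 + sqrt(V - 58) = 2 + sqrt(-58 + V))
w(P) = P*(-14 + 2*P) (w(P) = P*(-14 + 2*P*1) = P*(-14 + 2*P))
v = 94590 (v = 2 + 2*221*(-7 + 221) = 2 + 2*221*214 = 2 + 94588 = 94590)
1/((L(218) + v) - 57826) = 1/(((2 + sqrt(-58 + 218)) + 94590) - 57826) = 1/(((2 + sqrt(160)) + 94590) - 57826) = 1/(((2 + 4*sqrt(10)) + 94590) - 57826) = 1/((94592 + 4*sqrt(10)) - 57826) = 1/(36766 + 4*sqrt(10))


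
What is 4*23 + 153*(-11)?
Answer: -1591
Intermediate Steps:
4*23 + 153*(-11) = 92 - 1683 = -1591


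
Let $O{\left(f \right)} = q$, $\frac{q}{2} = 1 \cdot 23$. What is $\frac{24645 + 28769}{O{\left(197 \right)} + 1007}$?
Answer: $\frac{53414}{1053} \approx 50.726$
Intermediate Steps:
$q = 46$ ($q = 2 \cdot 1 \cdot 23 = 2 \cdot 23 = 46$)
$O{\left(f \right)} = 46$
$\frac{24645 + 28769}{O{\left(197 \right)} + 1007} = \frac{24645 + 28769}{46 + 1007} = \frac{53414}{1053}$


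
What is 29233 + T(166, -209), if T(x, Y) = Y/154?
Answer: 409243/14 ≈ 29232.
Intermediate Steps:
T(x, Y) = Y/154 (T(x, Y) = Y*(1/154) = Y/154)
29233 + T(166, -209) = 29233 + (1/154)*(-209) = 29233 - 19/14 = 409243/14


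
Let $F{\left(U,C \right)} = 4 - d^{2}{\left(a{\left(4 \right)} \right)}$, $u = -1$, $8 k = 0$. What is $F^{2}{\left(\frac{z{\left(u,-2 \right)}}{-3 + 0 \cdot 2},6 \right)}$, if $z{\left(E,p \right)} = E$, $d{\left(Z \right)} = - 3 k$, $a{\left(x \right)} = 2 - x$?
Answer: $16$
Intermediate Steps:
$k = 0$ ($k = \frac{1}{8} \cdot 0 = 0$)
$d{\left(Z \right)} = 0$ ($d{\left(Z \right)} = \left(-3\right) 0 = 0$)
$F{\left(U,C \right)} = 4$ ($F{\left(U,C \right)} = 4 - 0^{2} = 4 - 0 = 4 + 0 = 4$)
$F^{2}{\left(\frac{z{\left(u,-2 \right)}}{-3 + 0 \cdot 2},6 \right)} = 4^{2} = 16$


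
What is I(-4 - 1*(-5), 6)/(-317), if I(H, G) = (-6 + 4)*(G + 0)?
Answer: 12/317 ≈ 0.037855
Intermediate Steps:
I(H, G) = -2*G
I(-4 - 1*(-5), 6)/(-317) = (-2*6)/(-317) = -1/317*(-12) = 12/317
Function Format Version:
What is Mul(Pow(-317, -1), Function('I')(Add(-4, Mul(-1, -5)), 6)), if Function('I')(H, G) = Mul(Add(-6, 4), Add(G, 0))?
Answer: Rational(12, 317) ≈ 0.037855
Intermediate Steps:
Function('I')(H, G) = Mul(-2, G)
Mul(Pow(-317, -1), Function('I')(Add(-4, Mul(-1, -5)), 6)) = Mul(Pow(-317, -1), Mul(-2, 6)) = Mul(Rational(-1, 317), -12) = Rational(12, 317)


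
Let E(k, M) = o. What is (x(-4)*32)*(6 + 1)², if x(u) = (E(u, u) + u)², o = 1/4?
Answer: 22050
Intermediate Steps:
o = ¼ ≈ 0.25000
E(k, M) = ¼
x(u) = (¼ + u)²
(x(-4)*32)*(6 + 1)² = (((1 + 4*(-4))²/16)*32)*(6 + 1)² = (((1 - 16)²/16)*32)*7² = (((1/16)*(-15)²)*32)*49 = (((1/16)*225)*32)*49 = ((225/16)*32)*49 = 450*49 = 22050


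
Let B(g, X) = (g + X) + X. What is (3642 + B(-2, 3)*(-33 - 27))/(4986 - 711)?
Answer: 378/475 ≈ 0.79579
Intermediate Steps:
B(g, X) = g + 2*X (B(g, X) = (X + g) + X = g + 2*X)
(3642 + B(-2, 3)*(-33 - 27))/(4986 - 711) = (3642 + (-2 + 2*3)*(-33 - 27))/(4986 - 711) = (3642 + (-2 + 6)*(-60))/4275 = (3642 + 4*(-60))*(1/4275) = (3642 - 240)*(1/4275) = 3402*(1/4275) = 378/475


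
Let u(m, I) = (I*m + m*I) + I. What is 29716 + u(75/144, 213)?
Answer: 241207/8 ≈ 30151.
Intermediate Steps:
u(m, I) = I + 2*I*m (u(m, I) = (I*m + I*m) + I = 2*I*m + I = I + 2*I*m)
29716 + u(75/144, 213) = 29716 + 213*(1 + 2*(75/144)) = 29716 + 213*(1 + 2*(75*(1/144))) = 29716 + 213*(1 + 2*(25/48)) = 29716 + 213*(1 + 25/24) = 29716 + 213*(49/24) = 29716 + 3479/8 = 241207/8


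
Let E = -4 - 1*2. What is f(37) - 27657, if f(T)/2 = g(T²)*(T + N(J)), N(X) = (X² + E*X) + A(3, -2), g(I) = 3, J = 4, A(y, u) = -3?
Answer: -27501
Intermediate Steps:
E = -6 (E = -4 - 2 = -6)
N(X) = -3 + X² - 6*X (N(X) = (X² - 6*X) - 3 = -3 + X² - 6*X)
f(T) = -66 + 6*T (f(T) = 2*(3*(T + (-3 + 4² - 6*4))) = 2*(3*(T + (-3 + 16 - 24))) = 2*(3*(T - 11)) = 2*(3*(-11 + T)) = 2*(-33 + 3*T) = -66 + 6*T)
f(37) - 27657 = (-66 + 6*37) - 27657 = (-66 + 222) - 27657 = 156 - 27657 = -27501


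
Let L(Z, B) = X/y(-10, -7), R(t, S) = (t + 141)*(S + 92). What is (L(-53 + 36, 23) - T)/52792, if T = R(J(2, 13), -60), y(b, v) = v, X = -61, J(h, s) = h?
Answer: -31971/369544 ≈ -0.086515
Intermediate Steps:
R(t, S) = (92 + S)*(141 + t) (R(t, S) = (141 + t)*(92 + S) = (92 + S)*(141 + t))
L(Z, B) = 61/7 (L(Z, B) = -61/(-7) = -61*(-⅐) = 61/7)
T = 4576 (T = 12972 + 92*2 + 141*(-60) - 60*2 = 12972 + 184 - 8460 - 120 = 4576)
(L(-53 + 36, 23) - T)/52792 = (61/7 - 1*4576)/52792 = (61/7 - 4576)*(1/52792) = -31971/7*1/52792 = -31971/369544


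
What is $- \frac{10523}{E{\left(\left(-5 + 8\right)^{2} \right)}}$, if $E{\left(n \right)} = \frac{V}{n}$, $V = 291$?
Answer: $- \frac{31569}{97} \approx -325.45$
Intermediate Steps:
$E{\left(n \right)} = \frac{291}{n}$
$- \frac{10523}{E{\left(\left(-5 + 8\right)^{2} \right)}} = - \frac{10523}{291 \frac{1}{\left(-5 + 8\right)^{2}}} = - \frac{10523}{291 \frac{1}{3^{2}}} = - \frac{10523}{291 \cdot \frac{1}{9}} = - \frac{10523}{\frac{97}{3}} = \left(-10523\right) \frac{3}{97} = - \frac{31569}{97}$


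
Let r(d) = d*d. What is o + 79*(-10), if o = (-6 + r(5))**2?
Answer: -429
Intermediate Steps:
r(d) = d**2
o = 361 (o = (-6 + 5**2)**2 = (-6 + 25)**2 = 19**2 = 361)
o + 79*(-10) = 361 + 79*(-10) = 361 - 790 = -429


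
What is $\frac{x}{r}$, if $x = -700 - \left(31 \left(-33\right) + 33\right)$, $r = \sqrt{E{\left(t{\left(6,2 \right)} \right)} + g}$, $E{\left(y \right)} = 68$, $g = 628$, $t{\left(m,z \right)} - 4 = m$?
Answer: $\frac{5 \sqrt{174}}{6} \approx 10.992$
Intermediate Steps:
$t{\left(m,z \right)} = 4 + m$
$r = 2 \sqrt{174}$ ($r = \sqrt{68 + 628} = \sqrt{696} = 2 \sqrt{174} \approx 26.382$)
$x = 290$ ($x = -700 - \left(-1023 + 33\right) = -700 - -990 = -700 + 990 = 290$)
$\frac{x}{r} = \frac{290}{2 \sqrt{174}} = 290 \frac{\sqrt{174}}{348} = \frac{5 \sqrt{174}}{6}$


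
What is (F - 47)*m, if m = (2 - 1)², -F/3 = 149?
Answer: -494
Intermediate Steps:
F = -447 (F = -3*149 = -447)
m = 1 (m = 1² = 1)
(F - 47)*m = (-447 - 47)*1 = -494*1 = -494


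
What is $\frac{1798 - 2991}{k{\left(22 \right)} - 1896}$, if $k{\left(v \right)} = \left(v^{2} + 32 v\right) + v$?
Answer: $\frac{1193}{686} \approx 1.7391$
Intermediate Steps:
$k{\left(v \right)} = v^{2} + 33 v$
$\frac{1798 - 2991}{k{\left(22 \right)} - 1896} = \frac{1798 - 2991}{22 \left(33 + 22\right) - 1896} = - \frac{1193}{22 \cdot 55 - 1896} = - \frac{1193}{1210 - 1896} = - \frac{1193}{-686} = \left(-1193\right) \left(- \frac{1}{686}\right) = \frac{1193}{686}$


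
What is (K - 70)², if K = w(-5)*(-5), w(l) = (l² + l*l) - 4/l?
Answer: 104976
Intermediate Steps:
w(l) = -4/l + 2*l² (w(l) = (l² + l²) - 4/l = 2*l² - 4/l = -4/l + 2*l²)
K = -254 (K = (2*(-2 + (-5)³)/(-5))*(-5) = (2*(-⅕)*(-2 - 125))*(-5) = (2*(-⅕)*(-127))*(-5) = (254/5)*(-5) = -254)
(K - 70)² = (-254 - 70)² = (-324)² = 104976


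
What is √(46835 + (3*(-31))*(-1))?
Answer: 4*√2933 ≈ 216.63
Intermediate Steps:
√(46835 + (3*(-31))*(-1)) = √(46835 - 93*(-1)) = √(46835 + 93) = √46928 = 4*√2933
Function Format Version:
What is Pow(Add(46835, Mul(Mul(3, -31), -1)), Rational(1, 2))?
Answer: Mul(4, Pow(2933, Rational(1, 2))) ≈ 216.63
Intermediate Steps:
Pow(Add(46835, Mul(Mul(3, -31), -1)), Rational(1, 2)) = Pow(Add(46835, Mul(-93, -1)), Rational(1, 2)) = Pow(Add(46835, 93), Rational(1, 2)) = Pow(46928, Rational(1, 2)) = Mul(4, Pow(2933, Rational(1, 2)))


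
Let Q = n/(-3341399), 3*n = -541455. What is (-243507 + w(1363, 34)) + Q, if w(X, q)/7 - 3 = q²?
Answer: -786545095721/3341399 ≈ -2.3539e+5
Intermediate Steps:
n = -180485 (n = (⅓)*(-541455) = -180485)
Q = 180485/3341399 (Q = -180485/(-3341399) = -180485*(-1/3341399) = 180485/3341399 ≈ 0.054015)
w(X, q) = 21 + 7*q²
(-243507 + w(1363, 34)) + Q = (-243507 + (21 + 7*34²)) + 180485/3341399 = (-243507 + (21 + 7*1156)) + 180485/3341399 = (-243507 + (21 + 8092)) + 180485/3341399 = (-243507 + 8113) + 180485/3341399 = -235394 + 180485/3341399 = -786545095721/3341399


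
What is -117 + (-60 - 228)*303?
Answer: -87381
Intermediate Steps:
-117 + (-60 - 228)*303 = -117 - 288*303 = -117 - 87264 = -87381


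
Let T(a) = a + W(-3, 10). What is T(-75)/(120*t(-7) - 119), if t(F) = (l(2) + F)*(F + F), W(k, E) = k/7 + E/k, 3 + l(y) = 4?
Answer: -1654/209181 ≈ -0.0079070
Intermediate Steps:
l(y) = 1 (l(y) = -3 + 4 = 1)
W(k, E) = k/7 + E/k (W(k, E) = k*(⅐) + E/k = k/7 + E/k)
t(F) = 2*F*(1 + F) (t(F) = (1 + F)*(F + F) = (1 + F)*(2*F) = 2*F*(1 + F))
T(a) = -79/21 + a (T(a) = a + ((⅐)*(-3) + 10/(-3)) = a + (-3/7 + 10*(-⅓)) = a + (-3/7 - 10/3) = a - 79/21 = -79/21 + a)
T(-75)/(120*t(-7) - 119) = (-79/21 - 75)/(120*(2*(-7)*(1 - 7)) - 119) = -1654/(21*(120*(2*(-7)*(-6)) - 119)) = -1654/(21*(120*84 - 119)) = -1654/(21*(10080 - 119)) = -1654/21/9961 = -1654/21*1/9961 = -1654/209181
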